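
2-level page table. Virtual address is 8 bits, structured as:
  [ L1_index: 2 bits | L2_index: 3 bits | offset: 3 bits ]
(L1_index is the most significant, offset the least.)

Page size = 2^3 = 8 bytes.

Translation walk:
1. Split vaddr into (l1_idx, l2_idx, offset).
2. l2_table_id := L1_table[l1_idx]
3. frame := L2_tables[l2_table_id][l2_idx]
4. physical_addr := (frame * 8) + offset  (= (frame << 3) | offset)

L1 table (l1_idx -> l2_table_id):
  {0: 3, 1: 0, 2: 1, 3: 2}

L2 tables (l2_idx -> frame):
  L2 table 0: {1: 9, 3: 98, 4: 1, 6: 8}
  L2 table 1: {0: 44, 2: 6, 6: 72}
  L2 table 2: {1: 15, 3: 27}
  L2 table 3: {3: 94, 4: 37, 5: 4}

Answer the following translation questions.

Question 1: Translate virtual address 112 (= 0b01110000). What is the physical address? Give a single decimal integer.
vaddr = 112 = 0b01110000
Split: l1_idx=1, l2_idx=6, offset=0
L1[1] = 0
L2[0][6] = 8
paddr = 8 * 8 + 0 = 64

Answer: 64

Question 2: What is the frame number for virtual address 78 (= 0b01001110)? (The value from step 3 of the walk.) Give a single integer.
vaddr = 78: l1_idx=1, l2_idx=1
L1[1] = 0; L2[0][1] = 9

Answer: 9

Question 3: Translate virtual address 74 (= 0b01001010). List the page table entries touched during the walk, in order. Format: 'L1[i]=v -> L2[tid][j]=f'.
vaddr = 74 = 0b01001010
Split: l1_idx=1, l2_idx=1, offset=2

Answer: L1[1]=0 -> L2[0][1]=9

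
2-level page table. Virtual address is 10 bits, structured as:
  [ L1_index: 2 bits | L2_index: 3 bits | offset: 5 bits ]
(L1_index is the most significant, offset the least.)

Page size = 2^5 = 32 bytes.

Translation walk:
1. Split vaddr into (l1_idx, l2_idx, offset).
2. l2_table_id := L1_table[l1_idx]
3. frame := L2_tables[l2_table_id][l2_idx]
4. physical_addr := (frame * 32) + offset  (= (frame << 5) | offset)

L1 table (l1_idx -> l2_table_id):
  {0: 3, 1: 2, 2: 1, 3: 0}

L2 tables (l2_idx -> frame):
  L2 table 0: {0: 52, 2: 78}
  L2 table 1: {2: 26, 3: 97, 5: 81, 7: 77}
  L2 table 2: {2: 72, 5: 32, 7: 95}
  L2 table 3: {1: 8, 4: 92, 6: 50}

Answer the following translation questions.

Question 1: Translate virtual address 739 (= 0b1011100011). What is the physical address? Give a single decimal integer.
Answer: 2467

Derivation:
vaddr = 739 = 0b1011100011
Split: l1_idx=2, l2_idx=7, offset=3
L1[2] = 1
L2[1][7] = 77
paddr = 77 * 32 + 3 = 2467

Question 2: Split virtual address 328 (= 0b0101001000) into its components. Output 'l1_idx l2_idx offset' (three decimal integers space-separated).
Answer: 1 2 8

Derivation:
vaddr = 328 = 0b0101001000
  top 2 bits -> l1_idx = 1
  next 3 bits -> l2_idx = 2
  bottom 5 bits -> offset = 8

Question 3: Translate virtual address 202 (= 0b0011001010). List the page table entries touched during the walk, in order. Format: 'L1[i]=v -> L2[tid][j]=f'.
Answer: L1[0]=3 -> L2[3][6]=50

Derivation:
vaddr = 202 = 0b0011001010
Split: l1_idx=0, l2_idx=6, offset=10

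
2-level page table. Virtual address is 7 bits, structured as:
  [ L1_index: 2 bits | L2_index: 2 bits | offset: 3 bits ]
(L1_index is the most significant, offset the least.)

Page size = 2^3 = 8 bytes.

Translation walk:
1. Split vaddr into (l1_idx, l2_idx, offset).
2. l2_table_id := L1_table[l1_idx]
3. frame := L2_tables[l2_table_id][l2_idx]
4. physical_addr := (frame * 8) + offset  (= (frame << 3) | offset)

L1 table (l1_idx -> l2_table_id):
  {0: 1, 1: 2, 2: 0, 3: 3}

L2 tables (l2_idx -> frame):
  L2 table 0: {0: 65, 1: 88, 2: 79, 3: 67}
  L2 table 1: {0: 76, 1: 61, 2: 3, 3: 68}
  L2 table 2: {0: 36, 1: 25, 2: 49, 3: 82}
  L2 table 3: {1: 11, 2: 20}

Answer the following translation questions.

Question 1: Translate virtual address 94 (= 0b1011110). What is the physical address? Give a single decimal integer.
Answer: 542

Derivation:
vaddr = 94 = 0b1011110
Split: l1_idx=2, l2_idx=3, offset=6
L1[2] = 0
L2[0][3] = 67
paddr = 67 * 8 + 6 = 542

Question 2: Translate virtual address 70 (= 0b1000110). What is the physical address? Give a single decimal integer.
Answer: 526

Derivation:
vaddr = 70 = 0b1000110
Split: l1_idx=2, l2_idx=0, offset=6
L1[2] = 0
L2[0][0] = 65
paddr = 65 * 8 + 6 = 526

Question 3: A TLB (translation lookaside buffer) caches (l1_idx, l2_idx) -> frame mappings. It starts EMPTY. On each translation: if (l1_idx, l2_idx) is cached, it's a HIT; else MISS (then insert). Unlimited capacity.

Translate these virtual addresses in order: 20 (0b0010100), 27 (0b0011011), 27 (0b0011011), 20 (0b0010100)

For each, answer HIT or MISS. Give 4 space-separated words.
vaddr=20: (0,2) not in TLB -> MISS, insert
vaddr=27: (0,3) not in TLB -> MISS, insert
vaddr=27: (0,3) in TLB -> HIT
vaddr=20: (0,2) in TLB -> HIT

Answer: MISS MISS HIT HIT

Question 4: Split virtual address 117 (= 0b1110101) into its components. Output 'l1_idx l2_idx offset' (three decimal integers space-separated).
Answer: 3 2 5

Derivation:
vaddr = 117 = 0b1110101
  top 2 bits -> l1_idx = 3
  next 2 bits -> l2_idx = 2
  bottom 3 bits -> offset = 5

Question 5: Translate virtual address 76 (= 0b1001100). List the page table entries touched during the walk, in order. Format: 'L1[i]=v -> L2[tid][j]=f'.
vaddr = 76 = 0b1001100
Split: l1_idx=2, l2_idx=1, offset=4

Answer: L1[2]=0 -> L2[0][1]=88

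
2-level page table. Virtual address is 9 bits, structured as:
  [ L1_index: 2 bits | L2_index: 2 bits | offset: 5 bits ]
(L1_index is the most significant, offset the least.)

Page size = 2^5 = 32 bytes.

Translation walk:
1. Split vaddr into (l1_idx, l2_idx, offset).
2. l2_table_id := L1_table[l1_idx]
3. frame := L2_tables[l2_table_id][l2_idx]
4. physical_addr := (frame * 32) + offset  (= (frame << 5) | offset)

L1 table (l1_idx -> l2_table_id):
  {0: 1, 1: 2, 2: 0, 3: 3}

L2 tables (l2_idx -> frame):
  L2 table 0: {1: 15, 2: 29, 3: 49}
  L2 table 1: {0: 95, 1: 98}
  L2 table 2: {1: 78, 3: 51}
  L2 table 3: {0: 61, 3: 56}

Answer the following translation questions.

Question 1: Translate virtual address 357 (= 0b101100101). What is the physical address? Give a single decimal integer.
vaddr = 357 = 0b101100101
Split: l1_idx=2, l2_idx=3, offset=5
L1[2] = 0
L2[0][3] = 49
paddr = 49 * 32 + 5 = 1573

Answer: 1573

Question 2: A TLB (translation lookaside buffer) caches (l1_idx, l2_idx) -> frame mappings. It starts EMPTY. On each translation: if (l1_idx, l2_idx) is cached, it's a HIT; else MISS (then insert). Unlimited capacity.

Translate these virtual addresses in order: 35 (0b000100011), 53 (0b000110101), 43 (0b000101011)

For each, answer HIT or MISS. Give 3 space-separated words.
vaddr=35: (0,1) not in TLB -> MISS, insert
vaddr=53: (0,1) in TLB -> HIT
vaddr=43: (0,1) in TLB -> HIT

Answer: MISS HIT HIT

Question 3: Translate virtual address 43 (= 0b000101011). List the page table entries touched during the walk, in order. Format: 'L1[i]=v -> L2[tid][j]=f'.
vaddr = 43 = 0b000101011
Split: l1_idx=0, l2_idx=1, offset=11

Answer: L1[0]=1 -> L2[1][1]=98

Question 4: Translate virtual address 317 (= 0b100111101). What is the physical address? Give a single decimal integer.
Answer: 509

Derivation:
vaddr = 317 = 0b100111101
Split: l1_idx=2, l2_idx=1, offset=29
L1[2] = 0
L2[0][1] = 15
paddr = 15 * 32 + 29 = 509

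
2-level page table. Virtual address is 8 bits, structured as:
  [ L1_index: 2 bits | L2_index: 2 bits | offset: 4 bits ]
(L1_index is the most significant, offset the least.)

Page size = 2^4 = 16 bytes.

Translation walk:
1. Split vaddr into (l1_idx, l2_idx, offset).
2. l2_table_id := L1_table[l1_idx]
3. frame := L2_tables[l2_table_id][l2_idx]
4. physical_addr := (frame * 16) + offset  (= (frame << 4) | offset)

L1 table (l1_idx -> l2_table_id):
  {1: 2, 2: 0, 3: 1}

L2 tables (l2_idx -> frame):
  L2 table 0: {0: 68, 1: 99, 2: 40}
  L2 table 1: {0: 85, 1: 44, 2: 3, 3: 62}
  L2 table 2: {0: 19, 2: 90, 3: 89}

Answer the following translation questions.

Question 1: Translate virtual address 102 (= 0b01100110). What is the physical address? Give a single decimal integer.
Answer: 1446

Derivation:
vaddr = 102 = 0b01100110
Split: l1_idx=1, l2_idx=2, offset=6
L1[1] = 2
L2[2][2] = 90
paddr = 90 * 16 + 6 = 1446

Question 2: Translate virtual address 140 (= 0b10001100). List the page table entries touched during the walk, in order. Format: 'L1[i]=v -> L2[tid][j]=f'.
vaddr = 140 = 0b10001100
Split: l1_idx=2, l2_idx=0, offset=12

Answer: L1[2]=0 -> L2[0][0]=68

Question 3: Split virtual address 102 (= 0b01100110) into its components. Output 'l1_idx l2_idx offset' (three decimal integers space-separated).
Answer: 1 2 6

Derivation:
vaddr = 102 = 0b01100110
  top 2 bits -> l1_idx = 1
  next 2 bits -> l2_idx = 2
  bottom 4 bits -> offset = 6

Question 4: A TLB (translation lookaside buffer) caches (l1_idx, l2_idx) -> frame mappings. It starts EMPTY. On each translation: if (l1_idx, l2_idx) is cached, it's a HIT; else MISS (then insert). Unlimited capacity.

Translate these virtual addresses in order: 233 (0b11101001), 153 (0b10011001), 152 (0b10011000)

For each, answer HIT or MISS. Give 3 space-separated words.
Answer: MISS MISS HIT

Derivation:
vaddr=233: (3,2) not in TLB -> MISS, insert
vaddr=153: (2,1) not in TLB -> MISS, insert
vaddr=152: (2,1) in TLB -> HIT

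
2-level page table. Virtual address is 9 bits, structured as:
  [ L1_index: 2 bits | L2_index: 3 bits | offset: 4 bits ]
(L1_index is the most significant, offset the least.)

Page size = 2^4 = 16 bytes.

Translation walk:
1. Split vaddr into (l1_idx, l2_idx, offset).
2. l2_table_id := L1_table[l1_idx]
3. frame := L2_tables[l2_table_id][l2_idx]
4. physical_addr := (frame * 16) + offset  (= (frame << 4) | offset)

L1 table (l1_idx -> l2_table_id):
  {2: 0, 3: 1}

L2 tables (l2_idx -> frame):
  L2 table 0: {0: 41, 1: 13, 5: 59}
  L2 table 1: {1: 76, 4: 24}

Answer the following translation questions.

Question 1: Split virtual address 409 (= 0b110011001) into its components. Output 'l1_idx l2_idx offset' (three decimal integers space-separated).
vaddr = 409 = 0b110011001
  top 2 bits -> l1_idx = 3
  next 3 bits -> l2_idx = 1
  bottom 4 bits -> offset = 9

Answer: 3 1 9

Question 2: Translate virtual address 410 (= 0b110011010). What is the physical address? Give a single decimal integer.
vaddr = 410 = 0b110011010
Split: l1_idx=3, l2_idx=1, offset=10
L1[3] = 1
L2[1][1] = 76
paddr = 76 * 16 + 10 = 1226

Answer: 1226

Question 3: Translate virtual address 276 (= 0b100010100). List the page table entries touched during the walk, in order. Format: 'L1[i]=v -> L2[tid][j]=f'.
vaddr = 276 = 0b100010100
Split: l1_idx=2, l2_idx=1, offset=4

Answer: L1[2]=0 -> L2[0][1]=13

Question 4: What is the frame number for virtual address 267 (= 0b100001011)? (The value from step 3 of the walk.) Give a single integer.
Answer: 41

Derivation:
vaddr = 267: l1_idx=2, l2_idx=0
L1[2] = 0; L2[0][0] = 41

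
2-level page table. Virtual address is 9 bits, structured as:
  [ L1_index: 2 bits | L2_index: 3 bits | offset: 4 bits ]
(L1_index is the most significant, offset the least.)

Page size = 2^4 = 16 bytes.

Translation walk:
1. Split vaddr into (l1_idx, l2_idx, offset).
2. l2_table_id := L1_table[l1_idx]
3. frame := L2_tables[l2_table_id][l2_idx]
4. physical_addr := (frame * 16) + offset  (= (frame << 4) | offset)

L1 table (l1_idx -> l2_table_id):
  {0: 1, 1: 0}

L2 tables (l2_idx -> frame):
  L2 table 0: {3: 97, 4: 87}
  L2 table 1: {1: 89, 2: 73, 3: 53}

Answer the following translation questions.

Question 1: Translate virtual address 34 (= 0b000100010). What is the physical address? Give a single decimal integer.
Answer: 1170

Derivation:
vaddr = 34 = 0b000100010
Split: l1_idx=0, l2_idx=2, offset=2
L1[0] = 1
L2[1][2] = 73
paddr = 73 * 16 + 2 = 1170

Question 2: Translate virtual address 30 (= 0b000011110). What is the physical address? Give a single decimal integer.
vaddr = 30 = 0b000011110
Split: l1_idx=0, l2_idx=1, offset=14
L1[0] = 1
L2[1][1] = 89
paddr = 89 * 16 + 14 = 1438

Answer: 1438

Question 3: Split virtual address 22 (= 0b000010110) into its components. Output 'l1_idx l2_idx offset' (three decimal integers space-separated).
vaddr = 22 = 0b000010110
  top 2 bits -> l1_idx = 0
  next 3 bits -> l2_idx = 1
  bottom 4 bits -> offset = 6

Answer: 0 1 6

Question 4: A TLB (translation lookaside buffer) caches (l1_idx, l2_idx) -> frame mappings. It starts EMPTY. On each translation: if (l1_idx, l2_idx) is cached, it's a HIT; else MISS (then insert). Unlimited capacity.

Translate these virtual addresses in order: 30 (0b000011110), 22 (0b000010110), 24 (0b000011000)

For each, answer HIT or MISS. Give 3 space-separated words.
vaddr=30: (0,1) not in TLB -> MISS, insert
vaddr=22: (0,1) in TLB -> HIT
vaddr=24: (0,1) in TLB -> HIT

Answer: MISS HIT HIT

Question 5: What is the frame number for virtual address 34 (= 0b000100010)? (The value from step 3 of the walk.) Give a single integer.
vaddr = 34: l1_idx=0, l2_idx=2
L1[0] = 1; L2[1][2] = 73

Answer: 73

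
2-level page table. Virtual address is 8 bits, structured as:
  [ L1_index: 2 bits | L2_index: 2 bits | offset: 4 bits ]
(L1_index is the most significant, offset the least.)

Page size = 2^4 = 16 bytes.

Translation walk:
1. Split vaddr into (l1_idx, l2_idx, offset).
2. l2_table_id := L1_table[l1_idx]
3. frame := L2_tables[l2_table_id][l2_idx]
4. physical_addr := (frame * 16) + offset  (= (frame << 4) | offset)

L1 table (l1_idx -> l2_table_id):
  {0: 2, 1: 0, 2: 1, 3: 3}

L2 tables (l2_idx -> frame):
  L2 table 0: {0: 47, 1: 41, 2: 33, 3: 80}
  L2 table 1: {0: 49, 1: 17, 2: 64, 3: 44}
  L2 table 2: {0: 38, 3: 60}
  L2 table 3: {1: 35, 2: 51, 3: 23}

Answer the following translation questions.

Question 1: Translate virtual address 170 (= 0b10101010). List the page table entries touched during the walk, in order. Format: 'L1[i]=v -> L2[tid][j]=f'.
vaddr = 170 = 0b10101010
Split: l1_idx=2, l2_idx=2, offset=10

Answer: L1[2]=1 -> L2[1][2]=64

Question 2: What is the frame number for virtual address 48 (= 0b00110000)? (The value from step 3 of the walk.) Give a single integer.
vaddr = 48: l1_idx=0, l2_idx=3
L1[0] = 2; L2[2][3] = 60

Answer: 60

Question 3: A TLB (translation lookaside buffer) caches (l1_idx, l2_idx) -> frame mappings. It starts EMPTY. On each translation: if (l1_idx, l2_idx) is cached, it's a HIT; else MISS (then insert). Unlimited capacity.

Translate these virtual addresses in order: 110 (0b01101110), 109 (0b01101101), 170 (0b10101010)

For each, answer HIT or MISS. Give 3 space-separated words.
Answer: MISS HIT MISS

Derivation:
vaddr=110: (1,2) not in TLB -> MISS, insert
vaddr=109: (1,2) in TLB -> HIT
vaddr=170: (2,2) not in TLB -> MISS, insert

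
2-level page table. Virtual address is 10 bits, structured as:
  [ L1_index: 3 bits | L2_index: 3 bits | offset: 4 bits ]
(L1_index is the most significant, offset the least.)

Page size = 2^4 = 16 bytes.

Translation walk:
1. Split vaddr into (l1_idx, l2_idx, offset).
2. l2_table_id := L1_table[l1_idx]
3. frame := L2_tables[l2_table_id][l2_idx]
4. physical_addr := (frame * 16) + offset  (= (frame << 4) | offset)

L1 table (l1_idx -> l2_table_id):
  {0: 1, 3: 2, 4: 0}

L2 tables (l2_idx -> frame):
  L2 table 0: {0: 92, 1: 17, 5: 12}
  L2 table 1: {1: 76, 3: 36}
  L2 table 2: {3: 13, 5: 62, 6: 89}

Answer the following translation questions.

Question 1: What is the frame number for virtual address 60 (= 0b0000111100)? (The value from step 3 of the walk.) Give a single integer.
vaddr = 60: l1_idx=0, l2_idx=3
L1[0] = 1; L2[1][3] = 36

Answer: 36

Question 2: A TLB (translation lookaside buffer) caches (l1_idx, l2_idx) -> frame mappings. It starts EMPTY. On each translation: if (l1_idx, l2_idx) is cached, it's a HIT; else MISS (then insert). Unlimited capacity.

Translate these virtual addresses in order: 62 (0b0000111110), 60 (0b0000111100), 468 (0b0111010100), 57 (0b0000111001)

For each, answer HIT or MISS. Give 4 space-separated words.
vaddr=62: (0,3) not in TLB -> MISS, insert
vaddr=60: (0,3) in TLB -> HIT
vaddr=468: (3,5) not in TLB -> MISS, insert
vaddr=57: (0,3) in TLB -> HIT

Answer: MISS HIT MISS HIT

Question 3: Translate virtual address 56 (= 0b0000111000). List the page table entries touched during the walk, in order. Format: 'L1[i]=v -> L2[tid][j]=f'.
Answer: L1[0]=1 -> L2[1][3]=36

Derivation:
vaddr = 56 = 0b0000111000
Split: l1_idx=0, l2_idx=3, offset=8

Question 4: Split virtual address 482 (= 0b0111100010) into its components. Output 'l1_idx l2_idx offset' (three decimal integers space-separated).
Answer: 3 6 2

Derivation:
vaddr = 482 = 0b0111100010
  top 3 bits -> l1_idx = 3
  next 3 bits -> l2_idx = 6
  bottom 4 bits -> offset = 2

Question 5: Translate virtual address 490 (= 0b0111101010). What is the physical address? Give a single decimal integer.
Answer: 1434

Derivation:
vaddr = 490 = 0b0111101010
Split: l1_idx=3, l2_idx=6, offset=10
L1[3] = 2
L2[2][6] = 89
paddr = 89 * 16 + 10 = 1434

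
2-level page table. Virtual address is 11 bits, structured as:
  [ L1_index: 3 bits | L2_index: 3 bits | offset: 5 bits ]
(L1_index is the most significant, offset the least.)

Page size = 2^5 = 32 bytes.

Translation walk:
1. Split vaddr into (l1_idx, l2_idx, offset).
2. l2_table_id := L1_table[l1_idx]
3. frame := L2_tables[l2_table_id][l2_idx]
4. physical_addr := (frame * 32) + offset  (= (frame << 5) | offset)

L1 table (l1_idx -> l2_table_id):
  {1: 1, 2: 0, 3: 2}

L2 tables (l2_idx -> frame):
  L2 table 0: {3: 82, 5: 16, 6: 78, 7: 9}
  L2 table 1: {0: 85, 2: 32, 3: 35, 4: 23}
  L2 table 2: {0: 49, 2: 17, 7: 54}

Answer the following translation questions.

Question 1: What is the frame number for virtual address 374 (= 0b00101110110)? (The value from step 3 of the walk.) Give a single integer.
vaddr = 374: l1_idx=1, l2_idx=3
L1[1] = 1; L2[1][3] = 35

Answer: 35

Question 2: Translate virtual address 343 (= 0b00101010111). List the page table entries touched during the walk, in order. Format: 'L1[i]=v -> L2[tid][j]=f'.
Answer: L1[1]=1 -> L2[1][2]=32

Derivation:
vaddr = 343 = 0b00101010111
Split: l1_idx=1, l2_idx=2, offset=23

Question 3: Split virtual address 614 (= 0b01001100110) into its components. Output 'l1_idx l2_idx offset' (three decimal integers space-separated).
Answer: 2 3 6

Derivation:
vaddr = 614 = 0b01001100110
  top 3 bits -> l1_idx = 2
  next 3 bits -> l2_idx = 3
  bottom 5 bits -> offset = 6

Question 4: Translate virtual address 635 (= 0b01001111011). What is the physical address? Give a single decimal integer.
Answer: 2651

Derivation:
vaddr = 635 = 0b01001111011
Split: l1_idx=2, l2_idx=3, offset=27
L1[2] = 0
L2[0][3] = 82
paddr = 82 * 32 + 27 = 2651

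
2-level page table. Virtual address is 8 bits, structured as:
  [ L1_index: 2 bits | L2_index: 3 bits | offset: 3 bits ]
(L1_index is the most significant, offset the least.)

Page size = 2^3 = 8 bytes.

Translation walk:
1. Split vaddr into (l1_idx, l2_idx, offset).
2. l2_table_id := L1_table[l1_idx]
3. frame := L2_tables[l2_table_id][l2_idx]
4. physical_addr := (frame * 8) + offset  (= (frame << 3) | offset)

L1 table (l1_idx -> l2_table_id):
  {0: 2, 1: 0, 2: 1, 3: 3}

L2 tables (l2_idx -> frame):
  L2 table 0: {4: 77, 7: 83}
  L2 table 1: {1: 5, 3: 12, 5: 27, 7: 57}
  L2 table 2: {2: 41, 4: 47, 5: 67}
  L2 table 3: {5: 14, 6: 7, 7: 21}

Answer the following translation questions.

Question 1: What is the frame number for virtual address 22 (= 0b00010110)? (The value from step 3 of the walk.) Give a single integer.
vaddr = 22: l1_idx=0, l2_idx=2
L1[0] = 2; L2[2][2] = 41

Answer: 41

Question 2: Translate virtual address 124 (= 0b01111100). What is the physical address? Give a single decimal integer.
Answer: 668

Derivation:
vaddr = 124 = 0b01111100
Split: l1_idx=1, l2_idx=7, offset=4
L1[1] = 0
L2[0][7] = 83
paddr = 83 * 8 + 4 = 668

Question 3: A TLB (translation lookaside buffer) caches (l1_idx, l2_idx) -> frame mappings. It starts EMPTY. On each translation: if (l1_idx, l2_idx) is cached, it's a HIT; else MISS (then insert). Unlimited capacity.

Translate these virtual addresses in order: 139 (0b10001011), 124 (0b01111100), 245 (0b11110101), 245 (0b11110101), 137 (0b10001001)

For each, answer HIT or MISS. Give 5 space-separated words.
Answer: MISS MISS MISS HIT HIT

Derivation:
vaddr=139: (2,1) not in TLB -> MISS, insert
vaddr=124: (1,7) not in TLB -> MISS, insert
vaddr=245: (3,6) not in TLB -> MISS, insert
vaddr=245: (3,6) in TLB -> HIT
vaddr=137: (2,1) in TLB -> HIT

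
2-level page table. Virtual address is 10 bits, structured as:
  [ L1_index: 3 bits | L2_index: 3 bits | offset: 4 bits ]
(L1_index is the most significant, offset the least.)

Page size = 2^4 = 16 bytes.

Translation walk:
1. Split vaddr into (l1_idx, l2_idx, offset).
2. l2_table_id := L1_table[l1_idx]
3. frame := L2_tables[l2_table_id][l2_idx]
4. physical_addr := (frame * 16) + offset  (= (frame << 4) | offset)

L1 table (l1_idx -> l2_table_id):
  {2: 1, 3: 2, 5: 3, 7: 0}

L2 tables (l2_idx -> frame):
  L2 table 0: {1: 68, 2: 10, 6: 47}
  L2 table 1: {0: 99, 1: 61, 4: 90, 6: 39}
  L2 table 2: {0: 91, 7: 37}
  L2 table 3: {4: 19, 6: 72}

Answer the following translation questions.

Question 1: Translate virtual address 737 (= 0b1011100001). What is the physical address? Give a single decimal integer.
Answer: 1153

Derivation:
vaddr = 737 = 0b1011100001
Split: l1_idx=5, l2_idx=6, offset=1
L1[5] = 3
L2[3][6] = 72
paddr = 72 * 16 + 1 = 1153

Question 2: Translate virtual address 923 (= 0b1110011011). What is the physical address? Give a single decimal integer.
vaddr = 923 = 0b1110011011
Split: l1_idx=7, l2_idx=1, offset=11
L1[7] = 0
L2[0][1] = 68
paddr = 68 * 16 + 11 = 1099

Answer: 1099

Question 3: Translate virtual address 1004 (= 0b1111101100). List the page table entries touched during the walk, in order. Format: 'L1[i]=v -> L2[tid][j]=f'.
vaddr = 1004 = 0b1111101100
Split: l1_idx=7, l2_idx=6, offset=12

Answer: L1[7]=0 -> L2[0][6]=47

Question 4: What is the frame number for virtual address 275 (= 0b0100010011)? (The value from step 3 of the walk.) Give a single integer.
vaddr = 275: l1_idx=2, l2_idx=1
L1[2] = 1; L2[1][1] = 61

Answer: 61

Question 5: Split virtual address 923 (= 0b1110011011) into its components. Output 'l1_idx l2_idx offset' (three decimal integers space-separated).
Answer: 7 1 11

Derivation:
vaddr = 923 = 0b1110011011
  top 3 bits -> l1_idx = 7
  next 3 bits -> l2_idx = 1
  bottom 4 bits -> offset = 11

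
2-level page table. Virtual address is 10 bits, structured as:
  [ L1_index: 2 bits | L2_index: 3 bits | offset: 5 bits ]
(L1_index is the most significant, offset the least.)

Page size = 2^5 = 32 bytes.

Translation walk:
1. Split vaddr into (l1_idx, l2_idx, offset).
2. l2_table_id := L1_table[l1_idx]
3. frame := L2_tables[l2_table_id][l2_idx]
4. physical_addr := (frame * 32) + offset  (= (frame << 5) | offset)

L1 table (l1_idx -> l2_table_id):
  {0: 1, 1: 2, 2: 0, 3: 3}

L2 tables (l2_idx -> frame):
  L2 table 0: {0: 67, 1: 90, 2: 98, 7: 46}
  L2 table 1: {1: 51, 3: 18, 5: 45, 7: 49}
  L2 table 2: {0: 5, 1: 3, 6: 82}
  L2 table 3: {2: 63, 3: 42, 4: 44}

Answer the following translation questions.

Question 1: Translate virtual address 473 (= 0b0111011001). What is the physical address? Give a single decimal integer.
vaddr = 473 = 0b0111011001
Split: l1_idx=1, l2_idx=6, offset=25
L1[1] = 2
L2[2][6] = 82
paddr = 82 * 32 + 25 = 2649

Answer: 2649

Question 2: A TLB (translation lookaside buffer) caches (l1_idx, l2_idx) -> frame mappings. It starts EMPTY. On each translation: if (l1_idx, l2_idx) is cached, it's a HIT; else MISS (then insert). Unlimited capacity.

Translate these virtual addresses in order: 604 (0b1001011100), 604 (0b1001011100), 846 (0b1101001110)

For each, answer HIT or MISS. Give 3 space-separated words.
vaddr=604: (2,2) not in TLB -> MISS, insert
vaddr=604: (2,2) in TLB -> HIT
vaddr=846: (3,2) not in TLB -> MISS, insert

Answer: MISS HIT MISS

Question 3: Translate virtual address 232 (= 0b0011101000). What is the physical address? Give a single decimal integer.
Answer: 1576

Derivation:
vaddr = 232 = 0b0011101000
Split: l1_idx=0, l2_idx=7, offset=8
L1[0] = 1
L2[1][7] = 49
paddr = 49 * 32 + 8 = 1576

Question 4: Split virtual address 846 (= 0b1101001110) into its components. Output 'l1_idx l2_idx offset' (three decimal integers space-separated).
vaddr = 846 = 0b1101001110
  top 2 bits -> l1_idx = 3
  next 3 bits -> l2_idx = 2
  bottom 5 bits -> offset = 14

Answer: 3 2 14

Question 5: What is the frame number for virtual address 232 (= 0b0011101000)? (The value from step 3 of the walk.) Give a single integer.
Answer: 49

Derivation:
vaddr = 232: l1_idx=0, l2_idx=7
L1[0] = 1; L2[1][7] = 49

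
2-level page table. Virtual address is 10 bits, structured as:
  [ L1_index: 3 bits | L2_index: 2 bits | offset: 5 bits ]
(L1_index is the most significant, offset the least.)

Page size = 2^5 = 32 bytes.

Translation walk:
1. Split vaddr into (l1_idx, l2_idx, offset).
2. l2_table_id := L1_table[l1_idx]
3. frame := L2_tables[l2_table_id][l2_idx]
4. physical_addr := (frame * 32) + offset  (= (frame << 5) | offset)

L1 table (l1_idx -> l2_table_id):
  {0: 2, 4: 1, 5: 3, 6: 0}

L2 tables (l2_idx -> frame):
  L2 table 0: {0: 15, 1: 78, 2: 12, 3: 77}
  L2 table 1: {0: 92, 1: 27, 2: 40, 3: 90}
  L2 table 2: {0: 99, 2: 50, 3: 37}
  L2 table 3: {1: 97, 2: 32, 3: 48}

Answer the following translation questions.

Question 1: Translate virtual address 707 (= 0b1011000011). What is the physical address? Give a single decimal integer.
vaddr = 707 = 0b1011000011
Split: l1_idx=5, l2_idx=2, offset=3
L1[5] = 3
L2[3][2] = 32
paddr = 32 * 32 + 3 = 1027

Answer: 1027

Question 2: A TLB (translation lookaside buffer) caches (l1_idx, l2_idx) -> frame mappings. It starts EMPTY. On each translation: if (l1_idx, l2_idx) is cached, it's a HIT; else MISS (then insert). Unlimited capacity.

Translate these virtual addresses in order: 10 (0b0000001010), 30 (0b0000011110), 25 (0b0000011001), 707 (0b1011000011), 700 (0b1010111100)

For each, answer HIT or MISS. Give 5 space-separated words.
vaddr=10: (0,0) not in TLB -> MISS, insert
vaddr=30: (0,0) in TLB -> HIT
vaddr=25: (0,0) in TLB -> HIT
vaddr=707: (5,2) not in TLB -> MISS, insert
vaddr=700: (5,1) not in TLB -> MISS, insert

Answer: MISS HIT HIT MISS MISS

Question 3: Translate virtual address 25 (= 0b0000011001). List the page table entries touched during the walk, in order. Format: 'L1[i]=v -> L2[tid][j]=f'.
vaddr = 25 = 0b0000011001
Split: l1_idx=0, l2_idx=0, offset=25

Answer: L1[0]=2 -> L2[2][0]=99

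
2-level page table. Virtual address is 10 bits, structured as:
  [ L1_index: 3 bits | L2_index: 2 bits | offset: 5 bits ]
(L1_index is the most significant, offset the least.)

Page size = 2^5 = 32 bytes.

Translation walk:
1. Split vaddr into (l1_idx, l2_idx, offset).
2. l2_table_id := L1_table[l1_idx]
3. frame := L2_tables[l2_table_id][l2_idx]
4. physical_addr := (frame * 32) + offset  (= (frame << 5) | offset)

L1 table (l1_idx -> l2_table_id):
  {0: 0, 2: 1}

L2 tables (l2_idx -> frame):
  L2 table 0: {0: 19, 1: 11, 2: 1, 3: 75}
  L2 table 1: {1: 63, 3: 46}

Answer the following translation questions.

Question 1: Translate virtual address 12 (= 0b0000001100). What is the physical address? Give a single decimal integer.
Answer: 620

Derivation:
vaddr = 12 = 0b0000001100
Split: l1_idx=0, l2_idx=0, offset=12
L1[0] = 0
L2[0][0] = 19
paddr = 19 * 32 + 12 = 620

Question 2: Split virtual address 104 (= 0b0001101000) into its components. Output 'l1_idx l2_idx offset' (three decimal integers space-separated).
vaddr = 104 = 0b0001101000
  top 3 bits -> l1_idx = 0
  next 2 bits -> l2_idx = 3
  bottom 5 bits -> offset = 8

Answer: 0 3 8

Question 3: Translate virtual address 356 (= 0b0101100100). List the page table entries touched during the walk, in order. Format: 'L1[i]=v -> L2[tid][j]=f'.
vaddr = 356 = 0b0101100100
Split: l1_idx=2, l2_idx=3, offset=4

Answer: L1[2]=1 -> L2[1][3]=46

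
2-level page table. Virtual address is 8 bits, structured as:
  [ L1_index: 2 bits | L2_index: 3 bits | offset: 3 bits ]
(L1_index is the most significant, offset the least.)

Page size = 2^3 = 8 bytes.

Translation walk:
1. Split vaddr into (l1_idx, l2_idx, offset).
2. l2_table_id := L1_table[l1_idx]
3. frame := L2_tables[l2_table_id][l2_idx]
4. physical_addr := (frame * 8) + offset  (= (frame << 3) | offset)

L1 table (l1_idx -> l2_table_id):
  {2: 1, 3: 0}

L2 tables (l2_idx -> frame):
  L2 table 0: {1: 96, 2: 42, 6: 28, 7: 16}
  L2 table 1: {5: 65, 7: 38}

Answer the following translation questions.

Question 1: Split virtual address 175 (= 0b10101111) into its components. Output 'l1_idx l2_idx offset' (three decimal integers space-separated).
vaddr = 175 = 0b10101111
  top 2 bits -> l1_idx = 2
  next 3 bits -> l2_idx = 5
  bottom 3 bits -> offset = 7

Answer: 2 5 7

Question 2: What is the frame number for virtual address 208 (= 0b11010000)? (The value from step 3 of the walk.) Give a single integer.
vaddr = 208: l1_idx=3, l2_idx=2
L1[3] = 0; L2[0][2] = 42

Answer: 42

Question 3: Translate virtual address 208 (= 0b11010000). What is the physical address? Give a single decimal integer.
Answer: 336

Derivation:
vaddr = 208 = 0b11010000
Split: l1_idx=3, l2_idx=2, offset=0
L1[3] = 0
L2[0][2] = 42
paddr = 42 * 8 + 0 = 336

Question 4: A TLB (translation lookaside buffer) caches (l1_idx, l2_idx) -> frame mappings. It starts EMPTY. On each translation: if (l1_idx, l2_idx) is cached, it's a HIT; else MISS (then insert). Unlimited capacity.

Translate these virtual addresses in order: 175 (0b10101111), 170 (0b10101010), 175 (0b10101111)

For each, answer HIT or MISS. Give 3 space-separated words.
Answer: MISS HIT HIT

Derivation:
vaddr=175: (2,5) not in TLB -> MISS, insert
vaddr=170: (2,5) in TLB -> HIT
vaddr=175: (2,5) in TLB -> HIT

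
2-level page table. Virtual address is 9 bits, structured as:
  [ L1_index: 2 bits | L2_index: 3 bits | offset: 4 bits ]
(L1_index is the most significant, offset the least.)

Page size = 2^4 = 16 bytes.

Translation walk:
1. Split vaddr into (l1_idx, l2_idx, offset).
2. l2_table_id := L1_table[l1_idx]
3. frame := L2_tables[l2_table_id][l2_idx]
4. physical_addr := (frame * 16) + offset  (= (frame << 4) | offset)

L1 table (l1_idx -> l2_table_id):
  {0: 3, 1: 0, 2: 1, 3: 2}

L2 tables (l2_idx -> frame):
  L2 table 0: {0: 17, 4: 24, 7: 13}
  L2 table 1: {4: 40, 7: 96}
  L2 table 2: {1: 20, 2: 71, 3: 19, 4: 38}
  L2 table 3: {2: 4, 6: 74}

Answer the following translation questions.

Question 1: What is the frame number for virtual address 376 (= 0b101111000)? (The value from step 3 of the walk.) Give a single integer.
Answer: 96

Derivation:
vaddr = 376: l1_idx=2, l2_idx=7
L1[2] = 1; L2[1][7] = 96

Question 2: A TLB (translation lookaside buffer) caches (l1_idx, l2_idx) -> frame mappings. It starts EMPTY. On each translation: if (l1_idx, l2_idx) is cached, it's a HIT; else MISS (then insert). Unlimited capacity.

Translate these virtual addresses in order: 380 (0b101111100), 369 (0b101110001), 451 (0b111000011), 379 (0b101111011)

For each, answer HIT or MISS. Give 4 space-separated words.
Answer: MISS HIT MISS HIT

Derivation:
vaddr=380: (2,7) not in TLB -> MISS, insert
vaddr=369: (2,7) in TLB -> HIT
vaddr=451: (3,4) not in TLB -> MISS, insert
vaddr=379: (2,7) in TLB -> HIT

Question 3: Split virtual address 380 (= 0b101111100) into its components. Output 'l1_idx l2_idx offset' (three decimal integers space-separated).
Answer: 2 7 12

Derivation:
vaddr = 380 = 0b101111100
  top 2 bits -> l1_idx = 2
  next 3 bits -> l2_idx = 7
  bottom 4 bits -> offset = 12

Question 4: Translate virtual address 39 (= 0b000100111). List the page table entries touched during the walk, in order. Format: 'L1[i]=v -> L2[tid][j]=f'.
vaddr = 39 = 0b000100111
Split: l1_idx=0, l2_idx=2, offset=7

Answer: L1[0]=3 -> L2[3][2]=4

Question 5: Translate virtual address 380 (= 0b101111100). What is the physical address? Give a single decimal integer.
vaddr = 380 = 0b101111100
Split: l1_idx=2, l2_idx=7, offset=12
L1[2] = 1
L2[1][7] = 96
paddr = 96 * 16 + 12 = 1548

Answer: 1548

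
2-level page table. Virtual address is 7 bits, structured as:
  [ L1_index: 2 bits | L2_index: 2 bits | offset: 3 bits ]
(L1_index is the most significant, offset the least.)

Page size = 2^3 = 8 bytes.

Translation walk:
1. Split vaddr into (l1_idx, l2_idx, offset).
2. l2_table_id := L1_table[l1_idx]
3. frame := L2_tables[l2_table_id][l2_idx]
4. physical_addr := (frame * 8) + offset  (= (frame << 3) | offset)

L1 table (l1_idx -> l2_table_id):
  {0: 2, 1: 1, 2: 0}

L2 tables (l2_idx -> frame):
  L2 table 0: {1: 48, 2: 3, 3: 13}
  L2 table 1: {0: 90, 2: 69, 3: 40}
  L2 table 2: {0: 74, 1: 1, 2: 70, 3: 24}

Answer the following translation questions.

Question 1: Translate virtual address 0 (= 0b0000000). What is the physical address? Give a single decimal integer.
vaddr = 0 = 0b0000000
Split: l1_idx=0, l2_idx=0, offset=0
L1[0] = 2
L2[2][0] = 74
paddr = 74 * 8 + 0 = 592

Answer: 592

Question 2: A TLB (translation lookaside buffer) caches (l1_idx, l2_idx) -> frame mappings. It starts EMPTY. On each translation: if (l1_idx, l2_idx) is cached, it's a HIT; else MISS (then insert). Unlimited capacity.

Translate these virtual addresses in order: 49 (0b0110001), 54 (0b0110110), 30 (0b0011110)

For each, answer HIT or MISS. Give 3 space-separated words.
Answer: MISS HIT MISS

Derivation:
vaddr=49: (1,2) not in TLB -> MISS, insert
vaddr=54: (1,2) in TLB -> HIT
vaddr=30: (0,3) not in TLB -> MISS, insert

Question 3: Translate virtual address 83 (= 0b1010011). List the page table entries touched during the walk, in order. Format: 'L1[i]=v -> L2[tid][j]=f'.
vaddr = 83 = 0b1010011
Split: l1_idx=2, l2_idx=2, offset=3

Answer: L1[2]=0 -> L2[0][2]=3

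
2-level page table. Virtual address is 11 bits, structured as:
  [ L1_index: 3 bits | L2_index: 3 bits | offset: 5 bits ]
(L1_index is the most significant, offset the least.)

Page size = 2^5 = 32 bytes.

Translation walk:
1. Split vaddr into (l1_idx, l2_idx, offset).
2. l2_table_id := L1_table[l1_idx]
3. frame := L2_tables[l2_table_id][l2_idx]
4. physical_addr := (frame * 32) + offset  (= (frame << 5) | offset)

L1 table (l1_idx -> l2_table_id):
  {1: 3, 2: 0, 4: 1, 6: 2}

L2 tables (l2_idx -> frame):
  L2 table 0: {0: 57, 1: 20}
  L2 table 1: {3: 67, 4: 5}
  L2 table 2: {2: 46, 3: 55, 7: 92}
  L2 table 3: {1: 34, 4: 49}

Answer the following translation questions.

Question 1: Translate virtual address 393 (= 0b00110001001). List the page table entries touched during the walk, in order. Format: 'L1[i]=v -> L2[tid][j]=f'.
Answer: L1[1]=3 -> L2[3][4]=49

Derivation:
vaddr = 393 = 0b00110001001
Split: l1_idx=1, l2_idx=4, offset=9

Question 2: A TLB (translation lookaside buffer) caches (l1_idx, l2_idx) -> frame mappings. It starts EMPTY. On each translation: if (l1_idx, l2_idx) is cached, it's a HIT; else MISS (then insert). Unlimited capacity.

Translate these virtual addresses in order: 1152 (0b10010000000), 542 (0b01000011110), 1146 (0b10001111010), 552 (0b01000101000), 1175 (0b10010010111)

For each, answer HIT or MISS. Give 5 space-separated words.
Answer: MISS MISS MISS MISS HIT

Derivation:
vaddr=1152: (4,4) not in TLB -> MISS, insert
vaddr=542: (2,0) not in TLB -> MISS, insert
vaddr=1146: (4,3) not in TLB -> MISS, insert
vaddr=552: (2,1) not in TLB -> MISS, insert
vaddr=1175: (4,4) in TLB -> HIT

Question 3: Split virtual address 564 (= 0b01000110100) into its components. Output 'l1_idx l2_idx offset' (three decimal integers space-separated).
vaddr = 564 = 0b01000110100
  top 3 bits -> l1_idx = 2
  next 3 bits -> l2_idx = 1
  bottom 5 bits -> offset = 20

Answer: 2 1 20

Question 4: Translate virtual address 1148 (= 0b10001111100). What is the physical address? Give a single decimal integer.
Answer: 2172

Derivation:
vaddr = 1148 = 0b10001111100
Split: l1_idx=4, l2_idx=3, offset=28
L1[4] = 1
L2[1][3] = 67
paddr = 67 * 32 + 28 = 2172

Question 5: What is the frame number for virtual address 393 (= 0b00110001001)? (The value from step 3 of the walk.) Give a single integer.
vaddr = 393: l1_idx=1, l2_idx=4
L1[1] = 3; L2[3][4] = 49

Answer: 49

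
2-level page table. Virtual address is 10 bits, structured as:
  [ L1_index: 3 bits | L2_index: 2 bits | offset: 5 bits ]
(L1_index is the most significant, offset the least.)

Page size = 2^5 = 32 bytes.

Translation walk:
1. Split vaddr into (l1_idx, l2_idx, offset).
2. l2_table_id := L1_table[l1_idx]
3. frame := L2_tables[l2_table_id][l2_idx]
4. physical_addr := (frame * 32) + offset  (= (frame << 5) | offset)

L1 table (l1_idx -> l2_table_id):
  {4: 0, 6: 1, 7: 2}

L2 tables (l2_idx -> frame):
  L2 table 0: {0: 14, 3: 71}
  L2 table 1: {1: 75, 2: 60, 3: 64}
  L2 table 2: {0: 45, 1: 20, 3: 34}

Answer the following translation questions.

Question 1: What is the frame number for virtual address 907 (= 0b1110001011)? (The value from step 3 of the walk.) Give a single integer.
vaddr = 907: l1_idx=7, l2_idx=0
L1[7] = 2; L2[2][0] = 45

Answer: 45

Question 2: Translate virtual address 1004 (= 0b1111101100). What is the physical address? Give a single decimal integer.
vaddr = 1004 = 0b1111101100
Split: l1_idx=7, l2_idx=3, offset=12
L1[7] = 2
L2[2][3] = 34
paddr = 34 * 32 + 12 = 1100

Answer: 1100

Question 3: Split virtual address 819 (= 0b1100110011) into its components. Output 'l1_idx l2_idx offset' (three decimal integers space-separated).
vaddr = 819 = 0b1100110011
  top 3 bits -> l1_idx = 6
  next 2 bits -> l2_idx = 1
  bottom 5 bits -> offset = 19

Answer: 6 1 19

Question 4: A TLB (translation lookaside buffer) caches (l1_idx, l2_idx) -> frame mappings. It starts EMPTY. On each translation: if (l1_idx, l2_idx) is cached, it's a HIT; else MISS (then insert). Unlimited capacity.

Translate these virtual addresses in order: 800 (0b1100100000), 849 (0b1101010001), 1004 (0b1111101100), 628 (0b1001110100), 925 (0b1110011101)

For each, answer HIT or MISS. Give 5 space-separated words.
Answer: MISS MISS MISS MISS MISS

Derivation:
vaddr=800: (6,1) not in TLB -> MISS, insert
vaddr=849: (6,2) not in TLB -> MISS, insert
vaddr=1004: (7,3) not in TLB -> MISS, insert
vaddr=628: (4,3) not in TLB -> MISS, insert
vaddr=925: (7,0) not in TLB -> MISS, insert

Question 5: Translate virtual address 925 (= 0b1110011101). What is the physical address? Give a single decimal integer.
vaddr = 925 = 0b1110011101
Split: l1_idx=7, l2_idx=0, offset=29
L1[7] = 2
L2[2][0] = 45
paddr = 45 * 32 + 29 = 1469

Answer: 1469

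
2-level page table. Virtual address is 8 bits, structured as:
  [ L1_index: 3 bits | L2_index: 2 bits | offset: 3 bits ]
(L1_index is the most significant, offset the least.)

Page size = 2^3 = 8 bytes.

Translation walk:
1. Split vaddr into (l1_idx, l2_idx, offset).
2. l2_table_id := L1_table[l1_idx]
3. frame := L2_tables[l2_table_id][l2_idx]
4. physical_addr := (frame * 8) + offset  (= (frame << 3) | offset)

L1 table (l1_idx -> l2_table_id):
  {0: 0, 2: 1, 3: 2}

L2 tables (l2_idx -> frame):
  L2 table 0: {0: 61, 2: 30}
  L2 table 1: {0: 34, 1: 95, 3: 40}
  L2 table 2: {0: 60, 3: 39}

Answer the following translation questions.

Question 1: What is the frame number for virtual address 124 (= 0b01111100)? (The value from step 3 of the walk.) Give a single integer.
vaddr = 124: l1_idx=3, l2_idx=3
L1[3] = 2; L2[2][3] = 39

Answer: 39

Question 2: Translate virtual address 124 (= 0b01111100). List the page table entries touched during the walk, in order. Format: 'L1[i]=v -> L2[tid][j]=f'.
vaddr = 124 = 0b01111100
Split: l1_idx=3, l2_idx=3, offset=4

Answer: L1[3]=2 -> L2[2][3]=39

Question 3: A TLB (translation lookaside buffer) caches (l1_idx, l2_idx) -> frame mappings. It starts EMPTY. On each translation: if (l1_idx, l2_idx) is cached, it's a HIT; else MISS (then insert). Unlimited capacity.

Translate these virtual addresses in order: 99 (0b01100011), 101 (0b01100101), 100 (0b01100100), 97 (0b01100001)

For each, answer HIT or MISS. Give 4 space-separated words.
vaddr=99: (3,0) not in TLB -> MISS, insert
vaddr=101: (3,0) in TLB -> HIT
vaddr=100: (3,0) in TLB -> HIT
vaddr=97: (3,0) in TLB -> HIT

Answer: MISS HIT HIT HIT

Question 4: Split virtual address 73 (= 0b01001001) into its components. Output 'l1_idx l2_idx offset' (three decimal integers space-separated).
vaddr = 73 = 0b01001001
  top 3 bits -> l1_idx = 2
  next 2 bits -> l2_idx = 1
  bottom 3 bits -> offset = 1

Answer: 2 1 1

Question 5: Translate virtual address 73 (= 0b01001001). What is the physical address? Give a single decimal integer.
vaddr = 73 = 0b01001001
Split: l1_idx=2, l2_idx=1, offset=1
L1[2] = 1
L2[1][1] = 95
paddr = 95 * 8 + 1 = 761

Answer: 761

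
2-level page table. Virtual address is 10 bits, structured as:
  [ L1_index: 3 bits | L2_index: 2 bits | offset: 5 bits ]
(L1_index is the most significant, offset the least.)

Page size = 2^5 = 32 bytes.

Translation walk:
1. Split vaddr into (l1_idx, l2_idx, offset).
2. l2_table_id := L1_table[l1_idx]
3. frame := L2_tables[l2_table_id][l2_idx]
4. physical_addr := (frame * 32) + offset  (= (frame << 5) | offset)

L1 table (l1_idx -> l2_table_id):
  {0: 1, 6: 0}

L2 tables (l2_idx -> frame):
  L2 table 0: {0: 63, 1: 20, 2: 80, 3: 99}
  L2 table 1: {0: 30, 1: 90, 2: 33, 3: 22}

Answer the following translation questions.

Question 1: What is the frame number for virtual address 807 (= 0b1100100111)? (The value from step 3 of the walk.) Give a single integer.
vaddr = 807: l1_idx=6, l2_idx=1
L1[6] = 0; L2[0][1] = 20

Answer: 20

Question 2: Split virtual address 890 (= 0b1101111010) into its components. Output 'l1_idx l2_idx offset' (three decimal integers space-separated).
vaddr = 890 = 0b1101111010
  top 3 bits -> l1_idx = 6
  next 2 bits -> l2_idx = 3
  bottom 5 bits -> offset = 26

Answer: 6 3 26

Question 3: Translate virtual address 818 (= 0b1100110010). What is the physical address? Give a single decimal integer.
vaddr = 818 = 0b1100110010
Split: l1_idx=6, l2_idx=1, offset=18
L1[6] = 0
L2[0][1] = 20
paddr = 20 * 32 + 18 = 658

Answer: 658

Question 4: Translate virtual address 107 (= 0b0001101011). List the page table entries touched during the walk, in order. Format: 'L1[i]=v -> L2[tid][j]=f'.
Answer: L1[0]=1 -> L2[1][3]=22

Derivation:
vaddr = 107 = 0b0001101011
Split: l1_idx=0, l2_idx=3, offset=11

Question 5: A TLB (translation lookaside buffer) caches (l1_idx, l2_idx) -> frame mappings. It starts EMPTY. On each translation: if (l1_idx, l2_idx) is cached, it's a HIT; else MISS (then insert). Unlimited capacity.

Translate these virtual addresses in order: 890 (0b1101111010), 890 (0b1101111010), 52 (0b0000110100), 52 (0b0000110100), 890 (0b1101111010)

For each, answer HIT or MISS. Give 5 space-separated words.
Answer: MISS HIT MISS HIT HIT

Derivation:
vaddr=890: (6,3) not in TLB -> MISS, insert
vaddr=890: (6,3) in TLB -> HIT
vaddr=52: (0,1) not in TLB -> MISS, insert
vaddr=52: (0,1) in TLB -> HIT
vaddr=890: (6,3) in TLB -> HIT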